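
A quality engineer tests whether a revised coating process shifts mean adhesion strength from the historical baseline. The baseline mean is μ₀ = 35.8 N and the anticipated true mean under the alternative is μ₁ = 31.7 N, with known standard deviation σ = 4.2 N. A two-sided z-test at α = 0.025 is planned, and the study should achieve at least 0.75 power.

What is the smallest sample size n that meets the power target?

n = 9

Standardized effect: d = |μ₁ − μ₀| / σ = |31.7 − 35.8| / 4.2 = 0.9762
Set Φ(δ − 2.241) = 0.75; then δ − 2.241 = Φ⁻¹(0.75) = 0.674, giving δ = 2.916.
(Ignoring the negligible lower-tail rejection probability gives the usual closed-form inversion.)
δ = d·√n ⇒ n = (δ/d)² = (2.916 / 0.9762)² = 8.92.
Rounding up, n = 9.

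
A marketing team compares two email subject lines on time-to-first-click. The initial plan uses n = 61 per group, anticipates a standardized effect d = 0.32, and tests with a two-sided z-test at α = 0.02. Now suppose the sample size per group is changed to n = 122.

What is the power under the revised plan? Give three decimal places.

With n = 122 per group: δ = d·√(n/2) = 0.32 × √(122/2) = 2.4993. Critical value z_{0.01} = 2.326.
Revised power = Φ(δ − 2.326) + Φ(−δ − 2.326) = Φ(0.173) + Φ(-4.826) = 0.5686 + 0.0000 = 0.5686.

Power ≈ 0.569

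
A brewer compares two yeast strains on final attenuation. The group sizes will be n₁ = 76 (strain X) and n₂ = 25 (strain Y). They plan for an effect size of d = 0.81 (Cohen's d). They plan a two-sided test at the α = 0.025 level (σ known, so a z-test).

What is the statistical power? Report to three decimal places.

Power ≈ 0.898

Noncentrality parameter: δ = d / √(1/n₁ + 1/n₂) = 0.81 / √(1/76 + 1/25) = 3.5132
Critical value for a two-sided test at α = 0.025: z_{α/2} = 2.241.
Power = Φ(δ − 2.241) + Φ(−δ − 2.241) = Φ(1.272) + Φ(-5.755) = 0.8983 + 0.0000 = 0.8983.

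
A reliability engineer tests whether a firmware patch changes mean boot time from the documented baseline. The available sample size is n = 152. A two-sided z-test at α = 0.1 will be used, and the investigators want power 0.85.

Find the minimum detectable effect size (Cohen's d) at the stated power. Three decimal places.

Need Φ(δ − 1.645) = 0.85, so δ = 1.645 + 1.036 = 2.681.
(Lower-tail contribution to power is negligible for δ > 0.)
δ = d·√n ⇒ d = δ/√n = 2.681/√152 = 0.2175.

d ≈ 0.217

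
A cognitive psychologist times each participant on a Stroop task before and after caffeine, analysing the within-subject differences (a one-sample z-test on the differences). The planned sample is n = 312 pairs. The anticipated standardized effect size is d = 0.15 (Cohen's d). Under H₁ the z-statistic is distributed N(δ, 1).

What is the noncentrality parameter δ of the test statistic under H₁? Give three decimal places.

The noncentrality parameter scales effect size by the design's sample-size factor: δ = d·√n = 0.15 × √312 = 2.6495

δ ≈ 2.650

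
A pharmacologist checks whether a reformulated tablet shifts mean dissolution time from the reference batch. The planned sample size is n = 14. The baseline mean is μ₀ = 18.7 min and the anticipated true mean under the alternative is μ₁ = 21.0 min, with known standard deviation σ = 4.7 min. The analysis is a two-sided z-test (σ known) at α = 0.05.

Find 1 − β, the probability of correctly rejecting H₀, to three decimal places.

Standardized effect: d = |μ₁ − μ₀| / σ = |21.0 − 18.7| / 4.7 = 0.4894
Noncentrality parameter: δ = d·√n = 0.4894 × √14 = 1.8310
Two-sided α = 0.05 → critical value z_{0.025} = 1.960.
Power = Φ(δ − 1.960) + Φ(−δ − 1.960) = Φ(-0.129) + Φ(-3.791) = 0.4487 + 0.0001 = 0.4488.

Power ≈ 0.449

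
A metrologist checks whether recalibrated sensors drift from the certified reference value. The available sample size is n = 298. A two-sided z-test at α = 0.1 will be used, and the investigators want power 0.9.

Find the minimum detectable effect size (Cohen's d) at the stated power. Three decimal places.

Required noncentrality: δ = z_{0.05} + z_{0.10} = 1.645 + 1.282 = 2.926.
(Lower-tail contribution to power is negligible for δ > 0.)
δ = d·√n ⇒ d = δ/√n = 2.926/√298 = 0.1695.

d ≈ 0.170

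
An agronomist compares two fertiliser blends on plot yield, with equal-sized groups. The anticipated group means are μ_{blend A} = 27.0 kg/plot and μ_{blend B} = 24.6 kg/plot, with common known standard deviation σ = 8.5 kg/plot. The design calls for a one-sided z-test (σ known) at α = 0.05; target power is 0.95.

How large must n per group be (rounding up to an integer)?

n = 272 per group

Standardized effect: d = |μ_{blend A} − μ_{blend B}| / σ = |27.0 − 24.6| / 8.5 = 0.2824
For power 0.95 need Φ(δ − z_{0.05}) = 0.95, so δ = z_{0.05} + z_{0.05} = 1.645 + 1.645 = 3.290.
δ = d·√(n/2) ⇒ n = 2(δ/d)² = 2 × (3.290 / 0.2824)² = 271.49.
Rounding up, n = 272 per group.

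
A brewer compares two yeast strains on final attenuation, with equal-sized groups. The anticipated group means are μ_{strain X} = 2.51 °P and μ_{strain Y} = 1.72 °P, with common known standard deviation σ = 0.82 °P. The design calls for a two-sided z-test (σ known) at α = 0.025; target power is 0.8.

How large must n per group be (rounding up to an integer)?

Standardized effect: d = |μ_{strain X} − μ_{strain Y}| / σ = |2.51 − 1.72| / 0.82 = 0.9634
For power 0.8 need Φ(δ − z_{0.0125}) = 0.8, so δ = z_{0.0125} + z_{0.20} = 2.241 + 0.842 = 3.083.
(The Φ(−δ − z_{α/2}) term is vanishingly small for δ > 0 and is dropped in the standard sample-size formula.)
δ = d·√(n/2) ⇒ n = 2(δ/d)² = 2 × (3.083 / 0.9634)² = 20.48.
Rounding up, n = 21 per group.

n = 21 per group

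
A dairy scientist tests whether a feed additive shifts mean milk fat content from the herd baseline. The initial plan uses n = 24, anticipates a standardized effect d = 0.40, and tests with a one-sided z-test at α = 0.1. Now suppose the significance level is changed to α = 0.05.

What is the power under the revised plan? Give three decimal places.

δ = d·√n = 0.40 × √24 = 1.9596 (unchanged). New critical value: z_{0.05} = 1.645.
Revised power = P(Z > 1.645 − δ) = Φ(0.315) = 0.6235.

Power ≈ 0.624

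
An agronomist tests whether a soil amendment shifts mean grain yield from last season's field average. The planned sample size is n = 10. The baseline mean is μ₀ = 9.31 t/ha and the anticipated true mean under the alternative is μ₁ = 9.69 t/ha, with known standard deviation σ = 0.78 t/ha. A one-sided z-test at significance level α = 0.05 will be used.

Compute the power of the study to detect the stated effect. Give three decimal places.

Standardized effect: d = |μ₁ − μ₀| / σ = |9.69 − 9.31| / 0.78 = 0.4872
Noncentrality parameter: δ = d·√n = 0.4872 × √10 = 1.5406
One-sided α = 0.05 → critical value z_{0.05} = 1.645.
Power = Φ(δ − 1.645) = Φ(-0.104) = 0.4585.

Power ≈ 0.458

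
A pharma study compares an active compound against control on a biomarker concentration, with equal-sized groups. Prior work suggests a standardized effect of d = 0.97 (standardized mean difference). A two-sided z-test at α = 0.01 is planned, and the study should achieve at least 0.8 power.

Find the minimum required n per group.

n = 25 per group

For power 0.8 need Φ(δ − z_{0.005}) = 0.8, so δ = z_{0.005} + z_{0.20} = 2.576 + 0.842 = 3.417.
(For δ > 0 the lower-tail rejection region contributes negligibly to power, so the one-term inversion is standard.)
δ = d·√(n/2) ⇒ n = 2(δ/d)² = 2 × (3.417 / 0.97)² = 24.83.
Round up to the next whole unit.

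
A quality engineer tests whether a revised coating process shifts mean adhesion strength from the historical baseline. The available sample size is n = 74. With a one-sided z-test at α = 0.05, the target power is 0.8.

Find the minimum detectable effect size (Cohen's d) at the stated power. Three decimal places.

d ≈ 0.289

Need Φ(δ − 1.645) = 0.8, so δ = 1.645 + 0.842 = 2.486.
δ = d·√n ⇒ d = δ/√n = 2.486/√74 = 0.2890.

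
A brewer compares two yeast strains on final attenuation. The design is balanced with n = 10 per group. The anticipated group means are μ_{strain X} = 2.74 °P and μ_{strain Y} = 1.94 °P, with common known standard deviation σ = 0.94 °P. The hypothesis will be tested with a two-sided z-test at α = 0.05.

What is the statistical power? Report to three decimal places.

Power ≈ 0.477

Standardized effect: d = |μ_{strain X} − μ_{strain Y}| / σ = |2.74 − 1.94| / 0.94 = 0.8511
Noncentrality parameter: δ = d·√(n/2) = 0.8511 × √(10/2) = 1.9030
Two-sided α = 0.05 → critical value z_{0.025} = 1.960.
Power = Φ(δ − 1.960) + Φ(−δ − 1.960) = Φ(-0.057) + Φ(-3.863) = 0.4773 + 0.0001 = 0.4774.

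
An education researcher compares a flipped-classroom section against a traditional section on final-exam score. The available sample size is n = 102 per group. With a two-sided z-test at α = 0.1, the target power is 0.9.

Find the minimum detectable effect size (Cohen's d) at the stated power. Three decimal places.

Need Φ(δ − 1.645) = 0.9, so δ = 1.645 + 1.282 = 2.926.
(The second rejection-region term Φ(−δ − z_{α/2}) is negligible and dropped.)
δ = d·√(n/2) ⇒ d = δ/√(n/2) = 2.926/√(102/2) = 0.4098.

d ≈ 0.410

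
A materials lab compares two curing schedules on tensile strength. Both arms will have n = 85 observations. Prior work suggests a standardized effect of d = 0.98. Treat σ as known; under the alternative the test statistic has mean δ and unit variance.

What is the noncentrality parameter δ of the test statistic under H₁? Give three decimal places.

The noncentrality parameter scales effect size by the design's sample-size factor: δ = d·√(n/2) = 0.98 × √(85/2) = 6.3888

δ ≈ 6.389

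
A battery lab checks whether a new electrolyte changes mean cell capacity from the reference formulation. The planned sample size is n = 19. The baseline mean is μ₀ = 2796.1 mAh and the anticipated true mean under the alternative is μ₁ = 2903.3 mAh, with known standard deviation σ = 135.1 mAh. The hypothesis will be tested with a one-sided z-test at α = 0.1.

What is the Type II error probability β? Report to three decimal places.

Standardized effect: d = |μ₁ − μ₀| / σ = |2903.3 − 2796.1| / 135.1 = 0.7935
Noncentrality parameter: δ = d·√n = 0.7935 × √19 = 3.4587
One-sided α = 0.1 → critical value z_{0.1} = 1.282.
Power = Φ(δ − 1.282) = Φ(2.177) = 0.9853.
Type II error: β = 1 − power = 1 − 0.9853 = 0.0147.

β ≈ 0.015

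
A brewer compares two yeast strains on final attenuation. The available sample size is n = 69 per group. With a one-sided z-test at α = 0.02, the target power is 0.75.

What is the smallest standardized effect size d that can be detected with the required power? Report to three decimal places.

d ≈ 0.464

Need Φ(δ − 2.054) = 0.75, so δ = 2.054 + 0.674 = 2.728.
δ = d·√(n/2) ⇒ d = δ/√(n/2) = 2.728/√(69/2) = 0.4645.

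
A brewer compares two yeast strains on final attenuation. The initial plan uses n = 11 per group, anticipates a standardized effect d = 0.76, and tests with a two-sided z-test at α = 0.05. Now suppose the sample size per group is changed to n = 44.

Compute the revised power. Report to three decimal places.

Power ≈ 0.946

With n = 44 per group: δ = d·√(n/2) = 0.76 × √(44/2) = 3.5647. Critical value z_{0.025} = 1.960.
Revised power = Φ(δ − 1.960) + Φ(−δ − 1.960) = Φ(1.605) + Φ(-5.525) = 0.9457 + 0.0000 = 0.9457.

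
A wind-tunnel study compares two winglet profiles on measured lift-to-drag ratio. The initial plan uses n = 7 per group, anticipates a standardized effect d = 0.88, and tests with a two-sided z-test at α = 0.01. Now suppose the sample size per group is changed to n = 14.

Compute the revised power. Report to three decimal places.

Power ≈ 0.402

With n = 14 per group: δ = d·√(n/2) = 0.88 × √(14/2) = 2.3283. Critical value z_{0.005} = 2.576.
Revised power = Φ(δ − 2.576) + Φ(−δ − 2.576) = Φ(-0.248) + Φ(-4.904) = 0.4022 + 0.0000 = 0.4022.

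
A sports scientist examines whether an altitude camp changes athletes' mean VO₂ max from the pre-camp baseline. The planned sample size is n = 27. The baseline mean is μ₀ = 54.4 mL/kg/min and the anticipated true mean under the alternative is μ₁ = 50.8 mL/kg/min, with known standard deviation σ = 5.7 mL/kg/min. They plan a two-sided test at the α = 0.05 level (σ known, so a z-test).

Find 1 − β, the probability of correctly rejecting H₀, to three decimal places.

Standardized effect: d = |μ₁ − μ₀| / σ = |50.8 − 54.4| / 5.7 = 0.6316
Noncentrality parameter: δ = d·√n = 0.6316 × √27 = 3.2818
Critical value for a two-sided test at α = 0.05: z_{α/2} = 1.960.
Power = Φ(δ − 1.960) + Φ(−δ − 1.960) = Φ(1.322) + Φ(-5.242) = 0.9069 + 0.0000 = 0.9069.

Power ≈ 0.907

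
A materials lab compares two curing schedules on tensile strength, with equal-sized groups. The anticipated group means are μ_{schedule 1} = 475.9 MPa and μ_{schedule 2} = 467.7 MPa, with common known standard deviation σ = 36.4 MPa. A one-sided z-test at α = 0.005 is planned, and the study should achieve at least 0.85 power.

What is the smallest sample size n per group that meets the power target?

Standardized effect: d = |μ_{schedule 1} − μ_{schedule 2}| / σ = |475.9 − 467.7| / 36.4 = 0.2253
Set Φ(δ − 2.576) = 0.85; then δ − 2.576 = Φ⁻¹(0.85) = 1.036, giving δ = 3.612.
δ = d·√(n/2) ⇒ n = 2(δ/d)² = 2 × (3.612 / 0.2253)² = 514.24.
Round up to the next whole unit.

n = 515 per group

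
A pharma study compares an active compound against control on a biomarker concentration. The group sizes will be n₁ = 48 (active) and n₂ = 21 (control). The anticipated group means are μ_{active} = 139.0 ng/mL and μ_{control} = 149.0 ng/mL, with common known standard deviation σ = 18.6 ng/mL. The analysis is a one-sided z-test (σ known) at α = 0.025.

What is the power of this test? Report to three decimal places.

Standardized effect: d = |μ_{active} − μ_{control}| / σ = |139.0 − 149.0| / 18.6 = 0.5376
Noncentrality parameter: δ = d / √(1/n₁ + 1/n₂) = 0.5376 / √(1/48 + 1/21) = 2.0549
One-sided α = 0.025 → critical value z_{0.025} = 1.960.
Power = Φ(δ − 1.960) = Φ(0.095) = 0.5378.

Power ≈ 0.538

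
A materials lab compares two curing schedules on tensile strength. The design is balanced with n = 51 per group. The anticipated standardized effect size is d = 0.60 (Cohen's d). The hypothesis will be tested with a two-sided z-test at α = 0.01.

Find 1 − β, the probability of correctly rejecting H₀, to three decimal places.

Noncentrality parameter: δ = d·√(n/2) = 0.60 × √(51/2) = 3.0299
Critical value for a two-sided test at α = 0.01: z_{α/2} = 2.576.
Power = Φ(δ − 2.576) + Φ(−δ − 2.576) = Φ(0.454) + Φ(-5.606) = 0.6751 + 0.0000 = 0.6751.

Power ≈ 0.675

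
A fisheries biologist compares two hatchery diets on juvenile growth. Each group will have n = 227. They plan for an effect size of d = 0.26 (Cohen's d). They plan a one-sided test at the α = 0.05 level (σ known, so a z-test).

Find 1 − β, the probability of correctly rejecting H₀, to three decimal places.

Noncentrality parameter: δ = d·√(n/2) = 0.26 × √(227/2) = 2.7699
One-sided α = 0.05 → critical value z_{0.05} = 1.645.
Power = Φ(δ − 1.645) = Φ(1.125) = 0.8697.

Power ≈ 0.870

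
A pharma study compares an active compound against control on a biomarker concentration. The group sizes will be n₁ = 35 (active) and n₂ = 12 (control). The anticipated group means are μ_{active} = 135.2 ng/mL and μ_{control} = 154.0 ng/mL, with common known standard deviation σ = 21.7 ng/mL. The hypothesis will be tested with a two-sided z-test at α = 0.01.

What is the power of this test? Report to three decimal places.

Standardized effect: d = |μ_{active} − μ_{control}| / σ = |135.2 − 154.0| / 21.7 = 0.8664
Noncentrality parameter: δ = d / √(1/n₁ + 1/n₂) = 0.8664 / √(1/35 + 1/12) = 2.5898
Critical value for a two-sided test at α = 0.01: z_{α/2} = 2.576.
Power = Φ(δ − 2.576) + Φ(−δ − 2.576) = Φ(0.014) + Φ(-5.166) = 0.5056 + 0.0000 = 0.5056.

Power ≈ 0.506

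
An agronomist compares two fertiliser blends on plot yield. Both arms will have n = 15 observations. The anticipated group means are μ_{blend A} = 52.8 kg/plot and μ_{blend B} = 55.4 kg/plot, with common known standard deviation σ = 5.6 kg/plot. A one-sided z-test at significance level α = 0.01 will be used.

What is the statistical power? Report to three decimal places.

Standardized effect: d = |μ_{blend A} − μ_{blend B}| / σ = |52.8 − 55.4| / 5.6 = 0.4643
Noncentrality parameter: δ = d·√(n/2) = 0.4643 × √(15/2) = 1.2715
One-sided α = 0.01 → critical value z_{0.01} = 2.326.
Power = Φ(δ − 2.326) = Φ(-1.055) = 0.1457.

Power ≈ 0.146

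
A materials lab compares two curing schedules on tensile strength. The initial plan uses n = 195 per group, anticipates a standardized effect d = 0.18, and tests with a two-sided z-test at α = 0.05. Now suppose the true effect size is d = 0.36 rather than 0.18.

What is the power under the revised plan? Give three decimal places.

With d = 0.36: δ = d·√(n/2) = 0.36 × √(195/2) = 3.5547. Critical value z_{0.025} = 1.960.
Revised power = Φ(δ − 1.960) + Φ(−δ − 1.960) = Φ(1.595) + Φ(-5.515) = 0.9446 + 0.0000 = 0.9446.

Power ≈ 0.945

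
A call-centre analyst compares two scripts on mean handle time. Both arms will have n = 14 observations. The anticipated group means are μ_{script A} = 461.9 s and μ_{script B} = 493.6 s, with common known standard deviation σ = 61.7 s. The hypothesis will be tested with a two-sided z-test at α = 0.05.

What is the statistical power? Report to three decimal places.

Power ≈ 0.274

Standardized effect: d = |μ_{script A} − μ_{script B}| / σ = |461.9 − 493.6| / 61.7 = 0.5138
Noncentrality parameter: δ = d·√(n/2) = 0.5138 × √(14/2) = 1.3593
Two-sided α = 0.05 → critical value z_{0.025} = 1.960.
Power = Φ(δ − 1.960) + Φ(−δ − 1.960) = Φ(-0.601) + Φ(-3.319) = 0.2740 + 0.0005 = 0.2745.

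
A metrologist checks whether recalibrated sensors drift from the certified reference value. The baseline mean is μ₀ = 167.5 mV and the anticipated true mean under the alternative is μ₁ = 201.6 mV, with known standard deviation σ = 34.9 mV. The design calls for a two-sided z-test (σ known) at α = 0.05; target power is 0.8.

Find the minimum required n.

n = 9

Standardized effect: d = |μ₁ − μ₀| / σ = |201.6 − 167.5| / 34.9 = 0.9771
Set Φ(δ − 1.960) = 0.8; then δ − 1.960 = Φ⁻¹(0.8) = 0.842, giving δ = 2.802.
(The Φ(−δ − z_{α/2}) term is vanishingly small for δ > 0 and is dropped in the standard sample-size formula.)
δ = d·√n ⇒ n = (δ/d)² = (2.802 / 0.9771)² = 8.22.
Rounding up, n = 9.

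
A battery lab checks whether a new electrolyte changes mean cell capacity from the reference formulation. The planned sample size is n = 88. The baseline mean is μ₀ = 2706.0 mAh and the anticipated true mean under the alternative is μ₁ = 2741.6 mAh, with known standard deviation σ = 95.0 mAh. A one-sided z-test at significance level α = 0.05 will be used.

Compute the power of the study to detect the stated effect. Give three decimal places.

Power ≈ 0.969

Standardized effect: d = |μ₁ − μ₀| / σ = |2741.6 − 2706.0| / 95.0 = 0.3747
Noncentrality parameter: δ = d·√n = 0.3747 × √88 = 3.5153
One-sided α = 0.05 → critical value z_{0.05} = 1.645.
Power = P(Z > 1.645 − δ) = Φ(1.870) = 0.9693.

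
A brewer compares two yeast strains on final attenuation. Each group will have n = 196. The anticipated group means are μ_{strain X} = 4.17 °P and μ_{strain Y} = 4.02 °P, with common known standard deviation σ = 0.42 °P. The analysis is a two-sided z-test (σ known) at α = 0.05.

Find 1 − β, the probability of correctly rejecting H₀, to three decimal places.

Power ≈ 0.942

Standardized effect: d = |μ_{strain X} − μ_{strain Y}| / σ = |4.17 − 4.02| / 0.42 = 0.3571
Noncentrality parameter: δ = d·√(n/2) = 0.3571 × √(196/2) = 3.5355
Critical value for a two-sided test at α = 0.05: z_{α/2} = 1.960.
Power = Φ(δ − 1.960) + Φ(−δ − 1.960) = Φ(1.576) + Φ(-5.495) = 0.9424 + 0.0000 = 0.9424.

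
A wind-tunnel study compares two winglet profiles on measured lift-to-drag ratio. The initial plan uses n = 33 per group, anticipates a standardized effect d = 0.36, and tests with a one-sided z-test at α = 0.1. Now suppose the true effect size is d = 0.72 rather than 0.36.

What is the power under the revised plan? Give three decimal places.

Power ≈ 0.950

With d = 0.72: δ = d·√(n/2) = 0.72 × √(33/2) = 2.9247. Critical value z_{0.1} = 1.282.
Revised power = Φ(δ − 1.282) = Φ(1.643) = 0.9498.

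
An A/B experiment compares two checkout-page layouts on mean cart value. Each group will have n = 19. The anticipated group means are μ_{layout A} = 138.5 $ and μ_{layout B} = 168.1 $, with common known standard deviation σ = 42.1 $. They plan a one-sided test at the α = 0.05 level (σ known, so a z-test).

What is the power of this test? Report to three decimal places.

Standardized effect: d = |μ_{layout A} − μ_{layout B}| / σ = |138.5 − 168.1| / 42.1 = 0.7031
Noncentrality parameter: δ = d·√(n/2) = 0.7031 × √(19/2) = 2.1671
Critical value for a one-sided test at α = 0.05: z_α = 1.645.
Power = Φ(δ − 1.645) = Φ(0.522) = 0.6992.

Power ≈ 0.699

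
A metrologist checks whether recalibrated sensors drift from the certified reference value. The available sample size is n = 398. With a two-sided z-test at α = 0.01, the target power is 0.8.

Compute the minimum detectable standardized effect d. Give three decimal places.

d ≈ 0.171

Need Φ(δ − 2.576) = 0.8, so δ = 2.576 + 0.842 = 3.417.
(The second rejection-region term Φ(−δ − z_{α/2}) is negligible and dropped.)
δ = d·√n ⇒ d = δ/√n = 3.417/√398 = 0.1713.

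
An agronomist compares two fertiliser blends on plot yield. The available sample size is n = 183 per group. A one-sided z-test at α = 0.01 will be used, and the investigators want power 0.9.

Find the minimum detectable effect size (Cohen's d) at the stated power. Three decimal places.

d ≈ 0.377

Need Φ(δ − 2.326) = 0.9, so δ = 2.326 + 1.282 = 3.608.
δ = d·√(n/2) ⇒ d = δ/√(n/2) = 3.608/√(183/2) = 0.3772.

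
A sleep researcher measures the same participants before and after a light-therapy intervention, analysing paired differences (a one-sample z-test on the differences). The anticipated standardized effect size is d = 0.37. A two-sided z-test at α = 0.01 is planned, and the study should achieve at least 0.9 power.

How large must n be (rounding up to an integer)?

For power 0.9 need Φ(δ − z_{0.005}) = 0.9, so δ = z_{0.005} + z_{0.10} = 2.576 + 1.282 = 3.857.
(Ignoring the negligible lower-tail rejection probability gives the usual closed-form inversion.)
δ = d·√n ⇒ n = (δ/d)² = (3.857 / 0.37)² = 108.69.
Round up to the next whole unit.

n = 109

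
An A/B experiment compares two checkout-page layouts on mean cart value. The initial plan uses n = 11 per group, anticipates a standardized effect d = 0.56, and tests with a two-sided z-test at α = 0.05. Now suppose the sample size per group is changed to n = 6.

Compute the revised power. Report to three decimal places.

Power ≈ 0.163

With n = 6 per group: δ = d·√(n/2) = 0.56 × √(6/2) = 0.9699. Critical value z_{0.025} = 1.960.
Revised power = Φ(δ − 1.960) + Φ(−δ − 1.960) = Φ(-0.990) + Φ(-2.930) = 0.1611 + 0.0017 = 0.1628.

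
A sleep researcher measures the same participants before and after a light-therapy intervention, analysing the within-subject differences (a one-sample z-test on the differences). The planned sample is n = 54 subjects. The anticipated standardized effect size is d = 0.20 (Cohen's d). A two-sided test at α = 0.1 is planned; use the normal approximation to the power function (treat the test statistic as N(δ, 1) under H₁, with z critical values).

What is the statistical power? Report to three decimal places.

Noncentrality parameter: δ = d·√n = 0.20 × √54 = 1.4697
Two-sided α = 0.1 → critical value z_{0.05} = 1.645.
Power = Φ(δ − 1.645) + Φ(−δ − 1.645) = Φ(-0.175) + Φ(-3.115) = 0.4305 + 0.0009 = 0.4314.

Power ≈ 0.431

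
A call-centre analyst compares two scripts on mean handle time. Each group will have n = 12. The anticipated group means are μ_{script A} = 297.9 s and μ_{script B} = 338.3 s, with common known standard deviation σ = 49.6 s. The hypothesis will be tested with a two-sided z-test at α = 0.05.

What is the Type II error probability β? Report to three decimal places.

Standardized effect: d = |μ_{script A} − μ_{script B}| / σ = |297.9 − 338.3| / 49.6 = 0.8145
Noncentrality parameter: δ = d·√(n/2) = 0.8145 × √(12/2) = 1.9951
Two-sided α = 0.05 → critical value z_{0.025} = 1.960.
Power = Φ(δ − 1.960) + Φ(−δ − 1.960) = Φ(0.035) + Φ(-3.955) = 0.5140 + 0.0000 = 0.5141.
Type II error: β = 1 − power = 1 − 0.5141 = 0.4859.

β ≈ 0.486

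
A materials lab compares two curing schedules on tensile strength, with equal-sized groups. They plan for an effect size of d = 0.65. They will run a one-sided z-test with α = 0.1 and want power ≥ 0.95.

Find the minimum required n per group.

Set Φ(δ − 1.282) = 0.95; then δ − 1.282 = Φ⁻¹(0.95) = 1.645, giving δ = 2.926.
δ = d·√(n/2) ⇒ n = 2(δ/d)² = 2 × (2.926 / 0.65)² = 40.54.
Rounding up, n = 41 per group.

n = 41 per group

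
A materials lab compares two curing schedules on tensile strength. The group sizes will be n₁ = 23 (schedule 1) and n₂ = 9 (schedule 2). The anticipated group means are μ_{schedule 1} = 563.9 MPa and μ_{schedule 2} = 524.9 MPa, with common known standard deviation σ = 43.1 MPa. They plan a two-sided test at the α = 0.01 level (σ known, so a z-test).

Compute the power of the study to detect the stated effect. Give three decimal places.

Power ≈ 0.392

Standardized effect: d = |μ_{schedule 1} − μ_{schedule 2}| / σ = |563.9 − 524.9| / 43.1 = 0.9049
Noncentrality parameter: δ = d / √(1/n₁ + 1/n₂) = 0.9049 / √(1/23 + 1/9) = 2.3014
Two-sided α = 0.01 → critical value z_{0.005} = 2.576.
Power = Φ(δ − 2.576) + Φ(−δ − 2.576) = Φ(-0.274) + Φ(-4.877) = 0.3919 + 0.0000 = 0.3919.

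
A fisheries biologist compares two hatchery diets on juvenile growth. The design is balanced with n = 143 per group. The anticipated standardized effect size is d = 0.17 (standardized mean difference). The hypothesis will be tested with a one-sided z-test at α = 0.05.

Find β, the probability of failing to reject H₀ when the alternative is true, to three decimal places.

β ≈ 0.582

Noncentrality parameter: δ = d·√(n/2) = 0.17 × √(143/2) = 1.4375
One-sided α = 0.05 → critical value z_{0.05} = 1.645.
Power = Φ(δ − 1.645) = Φ(-0.207) = 0.4179.
Type II error: β = 1 − power = 1 − 0.4179 = 0.5821.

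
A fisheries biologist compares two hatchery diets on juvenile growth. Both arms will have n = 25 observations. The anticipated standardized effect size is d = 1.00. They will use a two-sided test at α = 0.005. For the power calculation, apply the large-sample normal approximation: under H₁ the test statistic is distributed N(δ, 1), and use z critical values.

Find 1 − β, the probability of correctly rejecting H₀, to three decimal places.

Power ≈ 0.767

Noncentrality parameter: δ = d·√(n/2) = 1.00 × √(25/2) = 3.5355
Two-sided α = 0.005 → critical value z_{0.0025} = 2.807.
Power = Φ(δ − 2.807) + Φ(−δ − 2.807) = Φ(0.729) + Φ(-6.343) = 0.7668 + 0.0000 = 0.7668.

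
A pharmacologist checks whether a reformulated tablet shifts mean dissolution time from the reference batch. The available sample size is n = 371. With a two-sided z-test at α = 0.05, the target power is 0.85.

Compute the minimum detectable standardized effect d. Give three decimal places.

Required noncentrality: δ = z_{0.025} + z_{0.15} = 1.960 + 1.036 = 2.996.
(The second rejection-region term Φ(−δ − z_{α/2}) is negligible and dropped.)
δ = d·√n ⇒ d = δ/√n = 2.996/√371 = 0.1556.

d ≈ 0.156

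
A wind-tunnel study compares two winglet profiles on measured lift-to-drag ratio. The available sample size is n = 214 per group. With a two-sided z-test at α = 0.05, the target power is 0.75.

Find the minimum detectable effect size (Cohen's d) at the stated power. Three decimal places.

d ≈ 0.255

Need Φ(δ − 1.960) = 0.75, so δ = 1.960 + 0.674 = 2.634.
(The second rejection-region term Φ(−δ − z_{α/2}) is negligible and dropped.)
δ = d·√(n/2) ⇒ d = δ/√(n/2) = 2.634/√(214/2) = 0.2547.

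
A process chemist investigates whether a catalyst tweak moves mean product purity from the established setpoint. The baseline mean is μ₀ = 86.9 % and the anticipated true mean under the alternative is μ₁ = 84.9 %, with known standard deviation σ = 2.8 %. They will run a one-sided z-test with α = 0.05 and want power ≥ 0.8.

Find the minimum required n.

n = 13

Standardized effect: d = |μ₁ − μ₀| / σ = |84.9 − 86.9| / 2.8 = 0.7143
For power 0.8 need Φ(δ − z_{0.05}) = 0.8, so δ = z_{0.05} + z_{0.20} = 1.645 + 0.842 = 2.486.
δ = d·√n ⇒ n = (δ/d)² = (2.486 / 0.7143)² = 12.12.
Rounding up, n = 13.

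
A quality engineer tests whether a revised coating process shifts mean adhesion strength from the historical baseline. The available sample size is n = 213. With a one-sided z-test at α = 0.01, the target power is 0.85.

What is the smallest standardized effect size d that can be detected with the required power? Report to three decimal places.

Need Φ(δ − 2.326) = 0.85, so δ = 2.326 + 1.036 = 3.363.
δ = d·√n ⇒ d = δ/√n = 3.363/√213 = 0.2304.

d ≈ 0.230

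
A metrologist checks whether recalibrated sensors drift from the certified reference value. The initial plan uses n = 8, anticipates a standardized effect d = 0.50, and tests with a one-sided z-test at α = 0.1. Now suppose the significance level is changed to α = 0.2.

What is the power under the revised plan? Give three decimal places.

δ = d·√n = 0.50 × √8 = 1.4142 (unchanged). New critical value: z_{0.2} = 0.842.
Revised power = Φ(δ − 0.842) = Φ(0.573) = 0.7165.

Power ≈ 0.717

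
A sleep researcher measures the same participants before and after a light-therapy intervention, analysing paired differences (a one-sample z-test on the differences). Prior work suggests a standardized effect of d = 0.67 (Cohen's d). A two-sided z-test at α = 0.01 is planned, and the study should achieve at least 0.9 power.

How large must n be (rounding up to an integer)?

For power 0.9 need Φ(δ − z_{0.005}) = 0.9, so δ = z_{0.005} + z_{0.10} = 2.576 + 1.282 = 3.857.
(Ignoring the negligible lower-tail rejection probability gives the usual closed-form inversion.)
δ = d·√n ⇒ n = (δ/d)² = (3.857 / 0.67)² = 33.15.
Rounding up, n = 34.

n = 34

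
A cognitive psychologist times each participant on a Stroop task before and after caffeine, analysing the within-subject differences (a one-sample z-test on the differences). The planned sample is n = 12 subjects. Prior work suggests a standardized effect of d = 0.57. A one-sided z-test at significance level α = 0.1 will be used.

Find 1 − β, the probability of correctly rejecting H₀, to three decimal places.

Noncentrality parameter: δ = d·√n = 0.57 × √12 = 1.9745
Critical value for a one-sided test at α = 0.1: z_α = 1.282.
Power = P(Z > 1.282 − δ) = Φ(0.693) = 0.7558.

Power ≈ 0.756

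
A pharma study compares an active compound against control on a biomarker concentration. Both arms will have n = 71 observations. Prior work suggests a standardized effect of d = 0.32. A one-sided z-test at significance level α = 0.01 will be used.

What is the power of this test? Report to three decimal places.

Power ≈ 0.337

Noncentrality parameter: δ = d·√(n/2) = 0.32 × √(71/2) = 1.9066
Critical value for a one-sided test at α = 0.01: z_α = 2.326.
Power = Φ(δ − 2.326) = Φ(-0.420) = 0.3373.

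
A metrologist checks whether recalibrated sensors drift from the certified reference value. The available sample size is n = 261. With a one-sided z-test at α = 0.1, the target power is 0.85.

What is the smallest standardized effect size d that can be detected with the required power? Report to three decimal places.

d ≈ 0.143

Need Φ(δ − 1.282) = 0.85, so δ = 1.282 + 1.036 = 2.318.
δ = d·√n ⇒ d = δ/√n = 2.318/√261 = 0.1435.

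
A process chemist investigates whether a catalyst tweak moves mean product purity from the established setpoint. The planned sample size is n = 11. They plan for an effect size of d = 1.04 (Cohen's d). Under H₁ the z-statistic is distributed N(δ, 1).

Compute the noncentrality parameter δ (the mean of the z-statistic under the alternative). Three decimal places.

δ = d·√n = 1.04 × √11 = 3.4493

δ ≈ 3.449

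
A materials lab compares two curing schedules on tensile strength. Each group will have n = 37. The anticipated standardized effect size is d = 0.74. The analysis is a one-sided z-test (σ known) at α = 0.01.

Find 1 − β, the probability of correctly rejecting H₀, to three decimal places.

Noncentrality parameter: δ = d·√(n/2) = 0.74 × √(37/2) = 3.1829
Critical value for a one-sided test at α = 0.01: z_α = 2.326.
Power = P(Z > 2.326 − δ) = Φ(0.857) = 0.8041.

Power ≈ 0.804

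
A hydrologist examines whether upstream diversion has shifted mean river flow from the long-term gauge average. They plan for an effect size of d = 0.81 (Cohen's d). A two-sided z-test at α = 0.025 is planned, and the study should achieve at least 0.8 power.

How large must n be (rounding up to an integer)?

n = 15

For power 0.8 need Φ(δ − z_{0.0125}) = 0.8, so δ = z_{0.0125} + z_{0.20} = 2.241 + 0.842 = 3.083.
(The Φ(−δ − z_{α/2}) term is vanishingly small for δ > 0 and is dropped in the standard sample-size formula.)
δ = d·√n ⇒ n = (δ/d)² = (3.083 / 0.81)² = 14.49.
Round up to the next whole unit.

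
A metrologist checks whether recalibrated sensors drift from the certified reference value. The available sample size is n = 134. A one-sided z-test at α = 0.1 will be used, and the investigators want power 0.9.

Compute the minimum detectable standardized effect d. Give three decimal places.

d ≈ 0.221

Need Φ(δ − 1.282) = 0.9, so δ = 1.282 + 1.282 = 2.563.
δ = d·√n ⇒ d = δ/√n = 2.563/√134 = 0.2214.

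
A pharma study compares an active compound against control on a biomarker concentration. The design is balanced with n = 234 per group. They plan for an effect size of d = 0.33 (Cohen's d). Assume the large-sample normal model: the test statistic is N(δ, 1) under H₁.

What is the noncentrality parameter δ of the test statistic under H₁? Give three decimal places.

δ ≈ 3.569

δ = d·√(n/2) = 0.33 × √(234/2) = 3.5695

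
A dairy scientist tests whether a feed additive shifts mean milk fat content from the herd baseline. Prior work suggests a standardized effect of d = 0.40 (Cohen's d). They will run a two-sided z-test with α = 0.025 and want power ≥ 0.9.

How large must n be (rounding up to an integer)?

n = 78

For power 0.9 need Φ(δ − z_{0.0125}) = 0.9, so δ = z_{0.0125} + z_{0.10} = 2.241 + 1.282 = 3.523.
(Ignoring the negligible lower-tail rejection probability gives the usual closed-form inversion.)
δ = d·√n ⇒ n = (δ/d)² = (3.523 / 0.40)² = 77.57.
Round up to the next whole unit.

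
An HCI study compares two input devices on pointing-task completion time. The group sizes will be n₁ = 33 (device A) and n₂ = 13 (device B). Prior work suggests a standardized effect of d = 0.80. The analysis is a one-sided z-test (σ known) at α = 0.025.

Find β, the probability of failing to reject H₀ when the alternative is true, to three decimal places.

Noncentrality parameter: δ = d / √(1/n₁ + 1/n₂) = 0.80 / √(1/33 + 1/13) = 2.4431
Critical value for a one-sided test at α = 0.025: z_α = 1.960.
Power = Φ(δ − 1.960) = Φ(0.483) = 0.6855.
Type II error: β = 1 − power = 1 − 0.6855 = 0.3145.

β ≈ 0.315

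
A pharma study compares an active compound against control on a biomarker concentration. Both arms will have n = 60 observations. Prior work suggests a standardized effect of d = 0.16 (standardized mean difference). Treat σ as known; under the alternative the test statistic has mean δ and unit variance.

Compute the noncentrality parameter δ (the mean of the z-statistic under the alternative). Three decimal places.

δ ≈ 0.876

The noncentrality parameter scales effect size by the design's sample-size factor: δ = d·√(n/2) = 0.16 × √(60/2) = 0.8764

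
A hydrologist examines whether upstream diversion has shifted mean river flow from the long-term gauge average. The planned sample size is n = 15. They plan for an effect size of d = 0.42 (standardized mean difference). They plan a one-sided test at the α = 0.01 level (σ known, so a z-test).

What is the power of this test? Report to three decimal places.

Power ≈ 0.242

Noncentrality parameter: δ = d·√n = 0.42 × √15 = 1.6267
One-sided α = 0.01 → critical value z_{0.01} = 2.326.
Power = P(Z > 2.326 − δ) = Φ(-0.700) = 0.2421.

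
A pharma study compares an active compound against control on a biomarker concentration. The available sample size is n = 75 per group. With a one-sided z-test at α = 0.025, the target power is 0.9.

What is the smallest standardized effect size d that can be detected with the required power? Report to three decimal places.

d ≈ 0.529

Required noncentrality: δ = z_{0.025} + z_{0.10} = 1.960 + 1.282 = 3.242.
δ = d·√(n/2) ⇒ d = δ/√(n/2) = 3.242/√(75/2) = 0.5293.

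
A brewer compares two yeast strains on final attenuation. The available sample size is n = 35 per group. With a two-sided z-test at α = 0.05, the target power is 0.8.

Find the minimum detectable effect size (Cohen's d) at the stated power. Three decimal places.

Need Φ(δ − 1.960) = 0.8, so δ = 1.960 + 0.842 = 2.802.
(The second rejection-region term Φ(−δ − z_{α/2}) is negligible and dropped.)
δ = d·√(n/2) ⇒ d = δ/√(n/2) = 2.802/√(35/2) = 0.6697.

d ≈ 0.670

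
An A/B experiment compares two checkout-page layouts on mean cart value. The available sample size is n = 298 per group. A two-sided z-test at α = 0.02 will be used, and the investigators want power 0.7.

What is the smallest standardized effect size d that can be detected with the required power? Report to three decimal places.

Need Φ(δ − 2.326) = 0.7, so δ = 2.326 + 0.524 = 2.851.
(The second rejection-region term Φ(−δ − z_{α/2}) is negligible and dropped.)
δ = d·√(n/2) ⇒ d = δ/√(n/2) = 2.851/√(298/2) = 0.2335.

d ≈ 0.234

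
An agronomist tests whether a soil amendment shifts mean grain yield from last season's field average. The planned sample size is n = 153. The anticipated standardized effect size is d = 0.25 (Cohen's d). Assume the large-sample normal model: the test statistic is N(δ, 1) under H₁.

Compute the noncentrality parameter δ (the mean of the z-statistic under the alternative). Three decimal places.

δ = d·√n = 0.25 × √153 = 3.0923

δ ≈ 3.092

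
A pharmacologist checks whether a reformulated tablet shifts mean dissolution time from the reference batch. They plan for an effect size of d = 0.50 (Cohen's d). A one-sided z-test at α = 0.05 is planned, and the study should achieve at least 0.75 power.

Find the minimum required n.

For power 0.75 need Φ(δ − z_{0.05}) = 0.75, so δ = z_{0.05} + z_{0.25} = 1.645 + 0.674 = 2.319.
δ = d·√n ⇒ n = (δ/d)² = (2.319 / 0.50)² = 21.52.
Round up to the next whole unit.

n = 22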